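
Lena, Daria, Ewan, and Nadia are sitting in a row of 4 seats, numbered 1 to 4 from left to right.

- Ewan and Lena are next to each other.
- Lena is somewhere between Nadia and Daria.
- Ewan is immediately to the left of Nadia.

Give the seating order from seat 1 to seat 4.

Daria, Lena, Ewan, Nadia

From clues 1–2: Lena is in {2,3}.
From clues 1–3: Daria → seat 1, Lena → seat 2, Ewan → seat 3, Nadia → seat 4.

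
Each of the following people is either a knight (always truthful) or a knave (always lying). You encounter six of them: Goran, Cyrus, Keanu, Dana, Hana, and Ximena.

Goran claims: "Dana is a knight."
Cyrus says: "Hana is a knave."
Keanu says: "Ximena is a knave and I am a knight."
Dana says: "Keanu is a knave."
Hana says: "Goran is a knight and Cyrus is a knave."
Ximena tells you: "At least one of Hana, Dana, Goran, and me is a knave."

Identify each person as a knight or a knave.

Goran: knight, Cyrus: knight, Keanu: knave, Dana: knight, Hana: knave, Ximena: knight

Consider Goran. Suppose Goran is a knave.
Then no assignment of the remaining roles makes every statement match its speaker's type — contradiction.
So Goran is a knight.
Consider Cyrus. Suppose Cyrus is a knave.
Then no assignment of the remaining roles makes every statement match its speaker's type — contradiction.
So Cyrus is a knight.
With that fixed, Hana's statement is false, so Hana is a knave.
With that fixed, Ximena's statement is true, so Ximena is a knight.
With that fixed, Keanu's statement is false, so Keanu is a knave.
With that fixed, Dana's statement is true, so Dana is a knight.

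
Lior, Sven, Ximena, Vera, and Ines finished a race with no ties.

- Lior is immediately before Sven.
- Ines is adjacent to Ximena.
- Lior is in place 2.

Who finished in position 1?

With clue 1, Sven is ruled out for place 1.
With clues 1–3, Ines, Lior, and Ximena are ruled out for place 1.
So place 1 is Vera.

Vera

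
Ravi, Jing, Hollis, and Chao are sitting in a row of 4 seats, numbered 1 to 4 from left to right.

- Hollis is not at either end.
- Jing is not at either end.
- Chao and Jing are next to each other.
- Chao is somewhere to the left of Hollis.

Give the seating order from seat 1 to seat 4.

From clue 1: Hollis is in {2,3}.
From clues 1–2: Ravi is in {1,4}.
From clues 1–4: Chao → seat 1, Jing → seat 2, Hollis → seat 3, Ravi → seat 4.

Chao, Jing, Hollis, Ravi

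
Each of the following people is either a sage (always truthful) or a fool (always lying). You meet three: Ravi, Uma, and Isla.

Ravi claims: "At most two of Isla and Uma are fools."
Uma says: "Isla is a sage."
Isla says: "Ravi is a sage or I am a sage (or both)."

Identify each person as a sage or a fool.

Ravi: sage, Uma: sage, Isla: sage

Regardless of anyone's role, Ravi's statement is true, so Ravi is a sage.
With that fixed, Isla's statement is true, so Isla is a sage.
With that fixed, Uma's statement is true, so Uma is a sage.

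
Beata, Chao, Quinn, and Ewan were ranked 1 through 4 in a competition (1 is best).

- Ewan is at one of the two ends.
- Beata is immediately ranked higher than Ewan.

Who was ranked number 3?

Beata

With clue 1, Ewan is ruled out for rank 3.
With clues 1–2, Chao and Quinn are ruled out for rank 3.
So rank 3 is Beata.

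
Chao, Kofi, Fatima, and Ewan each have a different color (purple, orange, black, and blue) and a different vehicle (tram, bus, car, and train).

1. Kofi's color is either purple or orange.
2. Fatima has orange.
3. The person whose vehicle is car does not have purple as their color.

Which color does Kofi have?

Clue 1 rules out black and blue for Kofi's color.
With clues 1–2, orange is impossible for Kofi's color.
That leaves purple.

purple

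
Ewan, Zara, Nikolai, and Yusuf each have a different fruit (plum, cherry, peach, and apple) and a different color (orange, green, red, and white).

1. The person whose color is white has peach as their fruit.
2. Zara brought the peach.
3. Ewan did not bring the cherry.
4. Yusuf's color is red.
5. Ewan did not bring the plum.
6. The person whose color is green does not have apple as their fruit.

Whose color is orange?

Ewan

With clues 1–2, Zara is impossible for the one with color orange.
With clues 1–4, Yusuf is impossible for the one with color orange.
With clues 1–6, Nikolai is impossible for the one with color orange.
That leaves Ewan.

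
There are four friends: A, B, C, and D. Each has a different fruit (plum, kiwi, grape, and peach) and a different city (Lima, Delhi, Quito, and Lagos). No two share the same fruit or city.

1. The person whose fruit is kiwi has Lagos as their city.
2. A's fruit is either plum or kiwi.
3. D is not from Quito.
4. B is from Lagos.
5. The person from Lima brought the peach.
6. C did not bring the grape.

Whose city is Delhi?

With clues 1–4, B is impossible for the one with city Delhi.
With clues 1–6, A and C are impossible for the one with city Delhi.
That leaves D.

D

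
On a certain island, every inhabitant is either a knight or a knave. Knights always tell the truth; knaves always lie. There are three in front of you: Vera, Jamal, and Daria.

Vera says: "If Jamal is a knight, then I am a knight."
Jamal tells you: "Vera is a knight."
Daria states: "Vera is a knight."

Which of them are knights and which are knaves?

Vera: knight, Jamal: knight, Daria: knight

Consider Vera. Suppose Vera is a knave.
Then no assignment of the remaining roles makes every statement match its speaker's type — contradiction.
So Vera is a knight.
With that fixed, Jamal's statement is true, so Jamal is a knight.
With that fixed, Daria's statement is true, so Daria is a knight.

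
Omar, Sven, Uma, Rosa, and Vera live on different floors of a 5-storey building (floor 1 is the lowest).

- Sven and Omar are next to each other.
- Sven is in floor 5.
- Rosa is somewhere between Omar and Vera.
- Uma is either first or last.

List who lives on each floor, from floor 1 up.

From clues 1–2: Omar → floor 4, Sven → floor 5.
From clues 1–3: Rosa is in {2,3}.
From clues 1–4: Uma → floor 1, Vera → floor 2, Rosa → floor 3.

Uma, Vera, Rosa, Omar, Sven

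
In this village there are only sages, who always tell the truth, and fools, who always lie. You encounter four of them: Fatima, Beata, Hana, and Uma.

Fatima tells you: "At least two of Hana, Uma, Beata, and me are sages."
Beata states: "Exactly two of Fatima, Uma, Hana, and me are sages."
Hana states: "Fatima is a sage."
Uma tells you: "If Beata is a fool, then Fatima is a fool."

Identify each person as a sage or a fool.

Consider Fatima. Suppose Fatima is a sage.
Then no assignment of the remaining roles makes every statement match its speaker's type — contradiction.
So Fatima is a fool.
With that fixed, Hana's statement is false, so Hana is a fool.
With that fixed, Uma's statement is true, so Uma is a sage.
Consider Beata. Suppose Beata is a sage.
Then Fatima's statement comes out true, contradicting Fatima being a fool.
So Beata is a fool.

Fatima: fool, Beata: fool, Hana: fool, Uma: sage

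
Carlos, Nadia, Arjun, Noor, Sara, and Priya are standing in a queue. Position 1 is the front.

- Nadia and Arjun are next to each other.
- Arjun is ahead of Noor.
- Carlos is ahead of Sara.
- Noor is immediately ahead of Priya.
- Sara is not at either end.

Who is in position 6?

With clues 1–2, Arjun and Nadia are ruled out for position 6.
With clues 1–3, Carlos is ruled out for position 6.
With clues 1–4, Noor is ruled out for position 6.
With clues 1–5, Sara is ruled out for position 6.
So position 6 is Priya.

Priya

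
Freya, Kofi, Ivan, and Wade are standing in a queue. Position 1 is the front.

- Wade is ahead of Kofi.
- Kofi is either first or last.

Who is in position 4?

With clue 1, Wade is ruled out for position 4.
With clues 1–2, Freya and Ivan are ruled out for position 4.
So position 4 is Kofi.

Kofi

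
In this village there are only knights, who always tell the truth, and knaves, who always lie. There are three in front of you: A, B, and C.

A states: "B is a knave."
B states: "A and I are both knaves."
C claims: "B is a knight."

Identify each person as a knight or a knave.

A: knight, B: knave, C: knave

Consider A. Suppose A is a knave.
Then whichever role B has, B's statement has the wrong truth value — contradiction.
So A is a knight.
With that fixed, B's statement is false, so B is a knave.
With that fixed, C's statement is false, so C is a knave.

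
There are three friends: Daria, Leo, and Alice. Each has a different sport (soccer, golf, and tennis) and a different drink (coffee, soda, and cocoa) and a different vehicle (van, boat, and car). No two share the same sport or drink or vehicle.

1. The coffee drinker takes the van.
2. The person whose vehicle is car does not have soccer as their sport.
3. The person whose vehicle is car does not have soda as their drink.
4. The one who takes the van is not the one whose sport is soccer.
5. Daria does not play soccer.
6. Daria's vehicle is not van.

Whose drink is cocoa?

Daria

With clues 1–6, Alice and Leo are impossible for the one with drink cocoa.
That leaves Daria.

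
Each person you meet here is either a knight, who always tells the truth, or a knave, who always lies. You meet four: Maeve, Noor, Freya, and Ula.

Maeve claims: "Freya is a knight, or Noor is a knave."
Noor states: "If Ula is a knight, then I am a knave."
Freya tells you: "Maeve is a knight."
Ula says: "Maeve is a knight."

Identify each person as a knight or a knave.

Consider Maeve. Suppose Maeve is a knight.
Then no assignment of the remaining roles makes every statement match its speaker's type — contradiction.
So Maeve is a knave.
With that fixed, Freya's statement is false, so Freya is a knave.
With that fixed, Ula's statement is false, so Ula is a knave.
With that fixed, Noor's statement is true, so Noor is a knight.

Maeve: knave, Noor: knight, Freya: knave, Ula: knave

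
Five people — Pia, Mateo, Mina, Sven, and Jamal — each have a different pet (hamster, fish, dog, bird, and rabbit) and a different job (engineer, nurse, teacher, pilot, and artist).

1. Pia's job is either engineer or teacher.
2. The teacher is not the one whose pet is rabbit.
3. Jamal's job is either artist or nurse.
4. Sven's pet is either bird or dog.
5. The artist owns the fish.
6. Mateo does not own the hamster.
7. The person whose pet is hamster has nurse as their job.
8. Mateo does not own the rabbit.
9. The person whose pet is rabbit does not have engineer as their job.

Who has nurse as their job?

Jamal

Clue 1 rules out Pia for the one with job nurse.
With clues 1–7, Mateo and Sven are impossible for the one with job nurse.
With clues 1–9, Mina is impossible for the one with job nurse.
That leaves Jamal.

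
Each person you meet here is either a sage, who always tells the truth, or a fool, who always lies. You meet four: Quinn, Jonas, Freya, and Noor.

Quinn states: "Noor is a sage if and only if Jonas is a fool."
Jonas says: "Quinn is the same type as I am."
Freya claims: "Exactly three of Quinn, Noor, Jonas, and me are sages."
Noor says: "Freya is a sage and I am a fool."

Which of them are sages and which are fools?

Consider Quinn. Suppose Quinn is a fool.
Then whichever role Jonas has, Jonas's statement has the wrong truth value — contradiction.
So Quinn is a sage.
Consider Jonas. Suppose Jonas is a fool.
Then no assignment of the remaining roles makes every statement match its speaker's type — contradiction.
So Jonas is a sage.
Consider Freya. Suppose Freya is a sage.
Then whichever role Noor has, Noor's statement has the wrong truth value — contradiction.
So Freya is a fool.
With that fixed, Noor's statement is false, so Noor is a fool.

Quinn: sage, Jonas: sage, Freya: fool, Noor: fool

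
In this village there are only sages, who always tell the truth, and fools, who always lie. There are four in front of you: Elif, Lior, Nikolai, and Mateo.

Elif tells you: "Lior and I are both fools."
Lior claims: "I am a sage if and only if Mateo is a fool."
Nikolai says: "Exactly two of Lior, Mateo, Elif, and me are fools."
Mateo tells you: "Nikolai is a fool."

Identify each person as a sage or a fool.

Consider Elif. Suppose Elif is a sage.
Then Elif's own statement would have to be true, but it can't be — contradiction.
So Elif is a fool.
Consider Lior. Suppose Lior is a fool.
Then Elif's statement comes out true, contradicting Elif being a fool.
So Lior is a sage.
Consider Nikolai. Suppose Nikolai is a fool.
Then no assignment of the remaining roles makes every statement match its speaker's type — contradiction.
So Nikolai is a sage.
With that fixed, Mateo's statement is false, so Mateo is a fool.

Elif: fool, Lior: sage, Nikolai: sage, Mateo: fool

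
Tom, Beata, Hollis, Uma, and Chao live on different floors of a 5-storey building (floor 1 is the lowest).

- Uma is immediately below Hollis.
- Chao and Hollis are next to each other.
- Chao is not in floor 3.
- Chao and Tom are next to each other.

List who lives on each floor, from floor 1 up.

From clue 1: Hollis is in {2,3,4,5}.
From clues 1–2: Hollis is in {2,3,4}.
From clues 1–3: Hollis is in {3,4}.
From clues 1–4: Beata → floor 1, Uma → floor 2, Hollis → floor 3, Chao → floor 4, Tom → floor 5.

Beata, Uma, Hollis, Chao, Tom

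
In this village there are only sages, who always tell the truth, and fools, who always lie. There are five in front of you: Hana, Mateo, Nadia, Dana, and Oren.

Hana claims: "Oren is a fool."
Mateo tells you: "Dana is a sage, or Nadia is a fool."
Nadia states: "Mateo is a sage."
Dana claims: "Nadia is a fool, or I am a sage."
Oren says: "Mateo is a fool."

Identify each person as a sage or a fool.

Hana: sage, Mateo: sage, Nadia: sage, Dana: sage, Oren: fool

Consider Hana. Suppose Hana is a fool.
Then no assignment of the remaining roles makes every statement match its speaker's type — contradiction.
So Hana is a sage.
Consider Mateo. Suppose Mateo is a fool.
Then no assignment of the remaining roles makes every statement match its speaker's type — contradiction.
So Mateo is a sage.
With that fixed, Nadia's statement is true, so Nadia is a sage.
With that fixed, Oren's statement is false, so Oren is a fool.
Consider Dana. Suppose Dana is a fool.
Then Mateo's statement comes out false, contradicting Mateo being a sage.
So Dana is a sage.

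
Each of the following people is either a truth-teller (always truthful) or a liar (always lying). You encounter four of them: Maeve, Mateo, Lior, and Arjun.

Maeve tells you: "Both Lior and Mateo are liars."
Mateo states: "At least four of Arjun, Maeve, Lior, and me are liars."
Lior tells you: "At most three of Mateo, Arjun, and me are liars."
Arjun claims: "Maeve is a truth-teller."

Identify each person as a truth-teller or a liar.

Maeve: liar, Mateo: liar, Lior: truth-teller, Arjun: liar

Regardless of anyone's role, Lior's statement is true, so Lior is a truth-teller.
With that fixed, Maeve's statement is false, so Maeve is a liar.
With that fixed, Mateo's statement is false, so Mateo is a liar.
With that fixed, Arjun's statement is false, so Arjun is a liar.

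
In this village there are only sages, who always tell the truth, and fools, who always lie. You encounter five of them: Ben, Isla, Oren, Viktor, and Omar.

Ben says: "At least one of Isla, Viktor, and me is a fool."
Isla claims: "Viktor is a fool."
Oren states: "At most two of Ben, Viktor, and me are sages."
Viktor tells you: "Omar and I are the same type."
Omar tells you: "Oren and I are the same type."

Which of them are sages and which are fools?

Consider Ben. Suppose Ben is a fool.
Then Ben's own statement would have to be false, but it can't be — contradiction.
So Ben is a sage.
Consider Isla. Suppose Isla is a fool.
Then no assignment of the remaining roles makes every statement match its speaker's type — contradiction.
So Isla is a sage.
Consider Oren. Suppose Oren is a fool.
Then Oren's own statement would have to be false, but it can't be — contradiction.
So Oren is a sage.
Consider Viktor. Suppose Viktor is a sage.
Then Ben's statement comes out false, contradicting Ben being a sage.
So Viktor is a fool.
Consider Omar. Suppose Omar is a fool.
Then Viktor's statement comes out true, contradicting Viktor being a fool.
So Omar is a sage.

Ben: sage, Isla: sage, Oren: sage, Viktor: fool, Omar: sage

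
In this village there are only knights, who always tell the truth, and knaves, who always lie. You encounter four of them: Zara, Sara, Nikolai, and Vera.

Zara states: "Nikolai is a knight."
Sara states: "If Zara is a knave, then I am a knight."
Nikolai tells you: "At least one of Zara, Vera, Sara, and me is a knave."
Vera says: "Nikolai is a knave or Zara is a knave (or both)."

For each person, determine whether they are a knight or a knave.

Consider Zara. Suppose Zara is a knave.
Then no assignment of the remaining roles makes every statement match its speaker's type — contradiction.
So Zara is a knight.
With that fixed, Sara's statement is true, so Sara is a knight.
Consider Nikolai. Suppose Nikolai is a knave.
Then Zara's statement comes out false, contradicting Zara being a knight.
So Nikolai is a knight.
With that fixed, Vera's statement is false, so Vera is a knave.

Zara: knight, Sara: knight, Nikolai: knight, Vera: knave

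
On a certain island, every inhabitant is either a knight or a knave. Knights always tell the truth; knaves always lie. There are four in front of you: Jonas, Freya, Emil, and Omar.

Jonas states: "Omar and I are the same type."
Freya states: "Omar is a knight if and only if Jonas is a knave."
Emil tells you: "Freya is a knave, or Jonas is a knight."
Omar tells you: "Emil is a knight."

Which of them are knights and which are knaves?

Consider Jonas. Suppose Jonas is a knave.
Then no assignment of the remaining roles makes every statement match its speaker's type — contradiction.
So Jonas is a knight.
With that fixed, Emil's statement is true, so Emil is a knight.
With that fixed, Omar's statement is true, so Omar is a knight.
With that fixed, Freya's statement is false, so Freya is a knave.

Jonas: knight, Freya: knave, Emil: knight, Omar: knight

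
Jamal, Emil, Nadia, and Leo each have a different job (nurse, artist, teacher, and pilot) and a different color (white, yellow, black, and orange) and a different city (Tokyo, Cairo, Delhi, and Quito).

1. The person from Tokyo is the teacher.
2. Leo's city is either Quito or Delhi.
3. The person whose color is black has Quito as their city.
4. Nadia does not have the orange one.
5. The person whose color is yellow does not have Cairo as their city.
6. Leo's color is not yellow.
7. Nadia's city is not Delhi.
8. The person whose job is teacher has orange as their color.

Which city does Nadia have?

With clues 1–7, Delhi is impossible for Nadia's city.
With clues 1–8, Quito and Tokyo are impossible for Nadia's city.
That leaves Cairo.

Cairo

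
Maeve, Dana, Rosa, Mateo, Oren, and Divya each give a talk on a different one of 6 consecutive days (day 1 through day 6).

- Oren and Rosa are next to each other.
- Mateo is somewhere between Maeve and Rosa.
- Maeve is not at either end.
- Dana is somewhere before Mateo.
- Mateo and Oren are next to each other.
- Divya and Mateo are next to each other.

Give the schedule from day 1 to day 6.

Dana, Maeve, Divya, Mateo, Oren, Rosa

From clues 1–2: Mateo is in {2,3,4,5}.
From clues 1–3: Mateo is in {3,4}.
From clues 1–6: Dana → day 1, Maeve → day 2, Divya → day 3, Mateo → day 4, Oren → day 5, Rosa → day 6.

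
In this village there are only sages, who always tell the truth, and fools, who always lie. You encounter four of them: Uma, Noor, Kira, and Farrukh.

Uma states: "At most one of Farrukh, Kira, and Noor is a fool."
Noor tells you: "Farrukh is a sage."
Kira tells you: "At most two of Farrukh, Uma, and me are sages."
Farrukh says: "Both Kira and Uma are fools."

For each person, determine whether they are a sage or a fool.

Uma: fool, Noor: fool, Kira: sage, Farrukh: fool

Consider Uma. Suppose Uma is a sage.
Then no assignment of the remaining roles makes every statement match its speaker's type — contradiction.
So Uma is a fool.
With that fixed, Kira's statement is true, so Kira is a sage.
With that fixed, Farrukh's statement is false, so Farrukh is a fool.
With that fixed, Noor's statement is false, so Noor is a fool.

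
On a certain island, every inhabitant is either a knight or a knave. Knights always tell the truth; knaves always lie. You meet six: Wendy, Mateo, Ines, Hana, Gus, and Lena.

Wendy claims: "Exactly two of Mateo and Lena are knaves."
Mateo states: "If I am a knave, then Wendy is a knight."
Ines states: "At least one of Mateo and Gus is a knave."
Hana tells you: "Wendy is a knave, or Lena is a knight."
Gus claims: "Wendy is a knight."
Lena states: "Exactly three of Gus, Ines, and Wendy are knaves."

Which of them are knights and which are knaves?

Consider Wendy. Suppose Wendy is a knight.
Then no assignment of the remaining roles makes every statement match its speaker's type — contradiction.
So Wendy is a knave.
With that fixed, Hana's statement is true, so Hana is a knight.
With that fixed, Gus's statement is false, so Gus is a knave.
With that fixed, Ines's statement is true, so Ines is a knight.
With that fixed, Lena's statement is false, so Lena is a knave.
Consider Mateo. Suppose Mateo is a knave.
Then Wendy's statement comes out true, contradicting Wendy being a knave.
So Mateo is a knight.

Wendy: knave, Mateo: knight, Ines: knight, Hana: knight, Gus: knave, Lena: knave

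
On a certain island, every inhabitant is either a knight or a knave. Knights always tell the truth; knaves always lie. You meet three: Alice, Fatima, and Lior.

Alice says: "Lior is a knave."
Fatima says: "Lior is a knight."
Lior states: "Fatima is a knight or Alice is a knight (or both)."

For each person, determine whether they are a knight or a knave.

Consider Alice. Suppose Alice is a knight.
Then no assignment of the remaining roles makes every statement match its speaker's type — contradiction.
So Alice is a knave.
Consider Fatima. Suppose Fatima is a knave.
Then no assignment of the remaining roles makes every statement match its speaker's type — contradiction.
So Fatima is a knight.
With that fixed, Lior's statement is true, so Lior is a knight.

Alice: knave, Fatima: knight, Lior: knight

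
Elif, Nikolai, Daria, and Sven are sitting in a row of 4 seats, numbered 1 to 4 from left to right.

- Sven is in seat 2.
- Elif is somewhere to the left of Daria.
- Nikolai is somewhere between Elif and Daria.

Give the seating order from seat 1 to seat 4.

From clue 1: Sven → seat 2.
From clues 1–2: Elif is in {1,3}.
From clues 1–3: Elif → seat 1, Nikolai → seat 3, Daria → seat 4.

Elif, Sven, Nikolai, Daria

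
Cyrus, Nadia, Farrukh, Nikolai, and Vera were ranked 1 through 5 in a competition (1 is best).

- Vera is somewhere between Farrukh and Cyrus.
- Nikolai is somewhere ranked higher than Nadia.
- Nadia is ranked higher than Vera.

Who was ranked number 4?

With clues 1–3, Cyrus, Farrukh, Nadia, and Nikolai are ruled out for rank 4.
So rank 4 is Vera.

Vera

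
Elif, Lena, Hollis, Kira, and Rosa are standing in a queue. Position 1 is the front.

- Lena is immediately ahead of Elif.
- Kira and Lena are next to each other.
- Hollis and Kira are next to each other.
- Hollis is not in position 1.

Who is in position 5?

Elif

With clue 1, Lena is ruled out for position 5.
With clues 1–2, Kira is ruled out for position 5.
With clues 1–3, Hollis is ruled out for position 5.
With clues 1–4, Rosa is ruled out for position 5.
So position 5 is Elif.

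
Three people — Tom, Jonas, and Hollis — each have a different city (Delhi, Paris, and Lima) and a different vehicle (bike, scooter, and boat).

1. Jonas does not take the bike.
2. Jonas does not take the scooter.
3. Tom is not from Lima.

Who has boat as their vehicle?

With clues 1–2, Hollis and Tom are impossible for the one with vehicle boat.
That leaves Jonas.

Jonas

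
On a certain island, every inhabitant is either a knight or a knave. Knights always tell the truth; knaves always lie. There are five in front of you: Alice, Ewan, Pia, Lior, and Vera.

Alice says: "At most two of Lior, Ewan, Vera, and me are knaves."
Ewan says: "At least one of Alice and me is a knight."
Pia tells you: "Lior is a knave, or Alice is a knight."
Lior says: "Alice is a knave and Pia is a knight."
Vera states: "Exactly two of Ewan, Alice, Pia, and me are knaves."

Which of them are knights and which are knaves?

Alice: knight, Ewan: knight, Pia: knight, Lior: knave, Vera: knave

Consider Alice. Suppose Alice is a knave.
Then no assignment of the remaining roles makes every statement match its speaker's type — contradiction.
So Alice is a knight.
With that fixed, Ewan's statement is true, so Ewan is a knight.
With that fixed, Pia's statement is true, so Pia is a knight.
With that fixed, Lior's statement is false, so Lior is a knave.
With that fixed, Vera's statement is false, so Vera is a knave.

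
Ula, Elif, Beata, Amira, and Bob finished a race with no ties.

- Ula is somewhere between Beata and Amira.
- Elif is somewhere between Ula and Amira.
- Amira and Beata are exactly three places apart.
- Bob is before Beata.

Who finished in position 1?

Bob

With clue 1, Ula is ruled out for place 1.
With clues 1–2, Elif is ruled out for place 1.
With clues 1–4, Amira and Beata are ruled out for place 1.
So place 1 is Bob.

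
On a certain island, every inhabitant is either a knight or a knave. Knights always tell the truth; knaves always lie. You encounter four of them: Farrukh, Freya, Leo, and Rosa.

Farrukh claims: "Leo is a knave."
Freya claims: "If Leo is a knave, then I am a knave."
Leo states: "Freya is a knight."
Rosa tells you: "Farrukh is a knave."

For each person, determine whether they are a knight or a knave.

Farrukh: knave, Freya: knight, Leo: knight, Rosa: knight

Consider Farrukh. Suppose Farrukh is a knight.
Then no assignment of the remaining roles makes every statement match its speaker's type — contradiction.
So Farrukh is a knave.
With that fixed, Rosa's statement is true, so Rosa is a knight.
Consider Freya. Suppose Freya is a knave.
Then Freya's own statement would have to be false, but it can't be — contradiction.
So Freya is a knight.
With that fixed, Leo's statement is true, so Leo is a knight.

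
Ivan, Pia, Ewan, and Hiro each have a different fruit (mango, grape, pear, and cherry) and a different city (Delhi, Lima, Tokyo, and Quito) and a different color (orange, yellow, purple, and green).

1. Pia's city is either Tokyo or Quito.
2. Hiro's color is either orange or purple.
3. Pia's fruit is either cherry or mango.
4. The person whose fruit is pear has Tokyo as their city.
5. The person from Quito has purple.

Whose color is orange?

With clues 1–5, Ewan, Ivan, and Pia are impossible for the one with color orange.
That leaves Hiro.

Hiro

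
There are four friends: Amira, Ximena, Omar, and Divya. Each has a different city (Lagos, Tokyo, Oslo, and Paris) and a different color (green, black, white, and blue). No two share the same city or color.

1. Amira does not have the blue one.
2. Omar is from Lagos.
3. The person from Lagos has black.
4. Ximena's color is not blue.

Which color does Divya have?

blue

With clues 1–3, black is impossible for Divya's color.
With clues 1–4, green and white are impossible for Divya's color.
That leaves blue.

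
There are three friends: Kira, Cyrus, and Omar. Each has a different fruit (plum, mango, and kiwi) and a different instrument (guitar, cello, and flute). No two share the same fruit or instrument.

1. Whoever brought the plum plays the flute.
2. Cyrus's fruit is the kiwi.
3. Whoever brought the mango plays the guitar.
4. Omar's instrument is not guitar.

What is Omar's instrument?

flute

With clues 1–3, cello is impossible for Omar's instrument.
With clues 1–4, guitar is impossible for Omar's instrument.
That leaves flute.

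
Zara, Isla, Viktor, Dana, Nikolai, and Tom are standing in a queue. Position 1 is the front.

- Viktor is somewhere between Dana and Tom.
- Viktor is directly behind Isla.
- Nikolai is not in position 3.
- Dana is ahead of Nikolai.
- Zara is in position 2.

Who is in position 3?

With clues 1–3, Nikolai is ruled out for position 3.
With clues 1–4, Dana and Tom are ruled out for position 3.
With clues 1–5, Viktor and Zara are ruled out for position 3.
So position 3 is Isla.

Isla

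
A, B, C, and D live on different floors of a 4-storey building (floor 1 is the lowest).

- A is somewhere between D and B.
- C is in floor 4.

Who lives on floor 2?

With clues 1–2, B, C, and D are ruled out for floor 2.
So floor 2 is A.

A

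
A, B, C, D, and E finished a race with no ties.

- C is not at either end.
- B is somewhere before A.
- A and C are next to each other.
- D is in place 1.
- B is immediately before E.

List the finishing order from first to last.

D, B, E, C, A

From clue 1: C is in {2,3,4}.
From clues 1–3: B is in {1,2,3}.
From clues 1–4: D → place 1.
From clues 1–5: B → place 2, E → place 3, C → place 4, A → place 5.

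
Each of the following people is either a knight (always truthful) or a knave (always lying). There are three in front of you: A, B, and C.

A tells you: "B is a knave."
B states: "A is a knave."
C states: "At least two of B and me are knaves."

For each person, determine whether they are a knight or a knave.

A: knave, B: knight, C: knave

Consider A. Suppose A is a knight.
Then no assignment of the remaining roles makes every statement match its speaker's type — contradiction.
So A is a knave.
With that fixed, B's statement is true, so B is a knight.
With that fixed, C's statement is false, so C is a knave.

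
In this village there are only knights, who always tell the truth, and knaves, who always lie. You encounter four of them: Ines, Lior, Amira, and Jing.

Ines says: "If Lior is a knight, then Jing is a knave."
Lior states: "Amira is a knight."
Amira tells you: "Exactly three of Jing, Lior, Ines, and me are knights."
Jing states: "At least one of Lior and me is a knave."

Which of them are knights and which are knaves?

Ines: knight, Lior: knave, Amira: knave, Jing: knight

Consider Ines. Suppose Ines is a knave.
Then no assignment of the remaining roles makes every statement match its speaker's type — contradiction.
So Ines is a knight.
Consider Lior. Suppose Lior is a knight.
Then whichever role Jing has, Jing's statement has the wrong truth value — contradiction.
So Lior is a knave.
With that fixed, Jing's statement is true, so Jing is a knight.
Consider Amira. Suppose Amira is a knight.
Then Lior's statement comes out true, contradicting Lior being a knave.
So Amira is a knave.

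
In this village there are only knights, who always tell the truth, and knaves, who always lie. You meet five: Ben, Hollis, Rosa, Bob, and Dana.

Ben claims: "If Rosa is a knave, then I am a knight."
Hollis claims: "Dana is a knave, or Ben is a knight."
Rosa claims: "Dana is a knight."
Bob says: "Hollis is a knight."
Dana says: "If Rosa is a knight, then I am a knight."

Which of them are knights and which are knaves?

Consider Ben. Suppose Ben is a knave.
Then no assignment of the remaining roles makes every statement match its speaker's type — contradiction.
So Ben is a knight.
With that fixed, Hollis's statement is true, so Hollis is a knight.
With that fixed, Bob's statement is true, so Bob is a knight.
Consider Rosa. Suppose Rosa is a knave.
Then no assignment of the remaining roles makes every statement match its speaker's type — contradiction.
So Rosa is a knight.
Consider Dana. Suppose Dana is a knave.
Then Rosa's statement comes out false, contradicting Rosa being a knight.
So Dana is a knight.

Ben: knight, Hollis: knight, Rosa: knight, Bob: knight, Dana: knight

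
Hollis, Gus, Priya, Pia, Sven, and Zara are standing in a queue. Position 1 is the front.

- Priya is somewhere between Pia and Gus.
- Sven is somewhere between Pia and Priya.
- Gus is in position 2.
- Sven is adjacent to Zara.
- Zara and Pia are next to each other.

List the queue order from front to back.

From clue 1: Priya is in {2,3,4,5}.
From clues 1–3: Gus → position 2.
From clues 1–4: Hollis → position 1, Priya → position 3, Pia → position 6.
From clues 1–5: Sven → position 4, Zara → position 5.

Hollis, Gus, Priya, Sven, Zara, Pia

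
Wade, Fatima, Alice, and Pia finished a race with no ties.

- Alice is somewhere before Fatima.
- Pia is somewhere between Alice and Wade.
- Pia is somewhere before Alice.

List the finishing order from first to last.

Wade, Pia, Alice, Fatima

From clue 1: Fatima is in {2,3,4}.
From clues 1–2: Alice is in {1,3}.
From clues 1–3: Wade → place 1, Pia → place 2, Alice → place 3, Fatima → place 4.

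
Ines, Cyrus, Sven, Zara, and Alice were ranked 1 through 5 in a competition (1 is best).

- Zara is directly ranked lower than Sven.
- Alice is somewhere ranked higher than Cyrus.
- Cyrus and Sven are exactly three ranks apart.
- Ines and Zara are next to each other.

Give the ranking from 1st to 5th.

Alice, Sven, Zara, Ines, Cyrus

From clue 1: Sven is in {1,2,3,4}.
From clues 1–2: Cyrus is in {2,3,4,5}.
From clues 1–3: Cyrus is in {4,5}.
From clues 1–4: Alice → rank 1, Sven → rank 2, Zara → rank 3, Ines → rank 4, Cyrus → rank 5.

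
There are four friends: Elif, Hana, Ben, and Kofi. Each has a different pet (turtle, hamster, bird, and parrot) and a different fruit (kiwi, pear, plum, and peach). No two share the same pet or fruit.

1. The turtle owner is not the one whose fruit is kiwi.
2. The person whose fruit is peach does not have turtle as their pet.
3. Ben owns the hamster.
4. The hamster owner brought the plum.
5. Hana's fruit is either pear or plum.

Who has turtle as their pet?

Hana

With clues 1–3, Ben is impossible for the one with pet turtle.
With clues 1–5, Elif and Kofi are impossible for the one with pet turtle.
That leaves Hana.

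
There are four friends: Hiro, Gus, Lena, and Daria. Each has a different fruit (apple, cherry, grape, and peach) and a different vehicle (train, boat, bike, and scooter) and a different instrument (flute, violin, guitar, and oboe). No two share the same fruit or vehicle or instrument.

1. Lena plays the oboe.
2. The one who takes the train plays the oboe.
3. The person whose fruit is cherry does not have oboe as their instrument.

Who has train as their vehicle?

With clues 1–2, Daria, Gus, and Hiro are impossible for the one with vehicle train.
That leaves Lena.

Lena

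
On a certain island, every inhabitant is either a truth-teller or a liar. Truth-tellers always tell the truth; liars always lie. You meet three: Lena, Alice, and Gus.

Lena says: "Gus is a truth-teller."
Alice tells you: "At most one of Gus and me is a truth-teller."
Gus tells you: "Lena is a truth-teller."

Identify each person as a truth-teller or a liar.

Lena: liar, Alice: truth-teller, Gus: liar

Consider Lena. Suppose Lena is a truth-teller.
Then no assignment of the remaining roles makes every statement match its speaker's type — contradiction.
So Lena is a liar.
With that fixed, Gus's statement is false, so Gus is a liar.
With that fixed, Alice's statement is true, so Alice is a truth-teller.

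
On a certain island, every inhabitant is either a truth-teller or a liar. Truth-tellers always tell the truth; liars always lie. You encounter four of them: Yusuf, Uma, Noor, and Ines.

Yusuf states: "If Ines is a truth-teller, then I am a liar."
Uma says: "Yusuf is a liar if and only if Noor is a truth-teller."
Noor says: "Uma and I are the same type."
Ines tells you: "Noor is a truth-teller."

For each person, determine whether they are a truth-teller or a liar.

Consider Yusuf. Suppose Yusuf is a liar.
Then Yusuf's own statement would have to be false, but it can't be — contradiction.
So Yusuf is a truth-teller.
Consider Uma. Suppose Uma is a liar.
Then whichever role Noor has, Noor's statement has the wrong truth value — contradiction.
So Uma is a truth-teller.
Consider Noor. Suppose Noor is a truth-teller.
Then Uma's statement comes out false, contradicting Uma being a truth-teller.
So Noor is a liar.
With that fixed, Ines's statement is false, so Ines is a liar.

Yusuf: truth-teller, Uma: truth-teller, Noor: liar, Ines: liar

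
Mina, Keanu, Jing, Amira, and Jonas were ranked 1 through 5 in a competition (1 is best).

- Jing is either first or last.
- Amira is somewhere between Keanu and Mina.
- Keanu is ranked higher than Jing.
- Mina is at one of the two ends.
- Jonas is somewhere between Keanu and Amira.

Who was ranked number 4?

Keanu

With clue 1, Jing is ruled out for rank 4.
With clues 1–3, Amira is ruled out for rank 4.
With clues 1–4, Mina is ruled out for rank 4.
With clues 1–5, Jonas is ruled out for rank 4.
So rank 4 is Keanu.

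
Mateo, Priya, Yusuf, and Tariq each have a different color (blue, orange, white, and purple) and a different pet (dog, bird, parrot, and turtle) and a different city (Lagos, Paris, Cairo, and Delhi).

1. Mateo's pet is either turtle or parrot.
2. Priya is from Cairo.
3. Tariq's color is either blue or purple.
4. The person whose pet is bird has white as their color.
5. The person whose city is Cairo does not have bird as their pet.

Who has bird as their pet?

Yusuf

Clue 1 rules out Mateo for the one with pet bird.
With clues 1–4, Tariq is impossible for the one with pet bird.
With clues 1–5, Priya is impossible for the one with pet bird.
That leaves Yusuf.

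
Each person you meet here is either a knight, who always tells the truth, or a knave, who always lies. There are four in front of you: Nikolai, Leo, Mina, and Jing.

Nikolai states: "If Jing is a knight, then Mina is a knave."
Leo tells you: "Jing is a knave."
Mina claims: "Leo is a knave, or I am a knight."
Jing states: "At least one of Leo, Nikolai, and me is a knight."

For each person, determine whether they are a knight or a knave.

Consider Nikolai. Suppose Nikolai is a knight.
Then no assignment of the remaining roles makes every statement match its speaker's type — contradiction.
So Nikolai is a knave.
Consider Leo. Suppose Leo is a knight.
Then no assignment of the remaining roles makes every statement match its speaker's type — contradiction.
So Leo is a knave.
With that fixed, Mina's statement is true, so Mina is a knight.
Consider Jing. Suppose Jing is a knave.
Then Nikolai's statement comes out true, contradicting Nikolai being a knave.
So Jing is a knight.

Nikolai: knave, Leo: knave, Mina: knight, Jing: knight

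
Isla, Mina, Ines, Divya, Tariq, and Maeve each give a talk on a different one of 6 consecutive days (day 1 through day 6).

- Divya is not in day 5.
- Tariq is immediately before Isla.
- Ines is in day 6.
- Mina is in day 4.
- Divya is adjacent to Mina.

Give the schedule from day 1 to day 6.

From clue 1: Divya is in {1,2,3,4,6}.
From clues 1–2: Isla is in {2,3,4,5,6}.
From clues 1–3: Ines → day 6.
From clues 1–4: Mina → day 4, Maeve → day 5.
From clues 1–5: Tariq → day 1, Isla → day 2, Divya → day 3.

Tariq, Isla, Divya, Mina, Maeve, Ines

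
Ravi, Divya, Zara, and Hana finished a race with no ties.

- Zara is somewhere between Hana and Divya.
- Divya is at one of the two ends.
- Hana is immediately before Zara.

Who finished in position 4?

Divya

With clue 1, Zara is ruled out for place 4.
With clues 1–3, Hana and Ravi are ruled out for place 4.
So place 4 is Divya.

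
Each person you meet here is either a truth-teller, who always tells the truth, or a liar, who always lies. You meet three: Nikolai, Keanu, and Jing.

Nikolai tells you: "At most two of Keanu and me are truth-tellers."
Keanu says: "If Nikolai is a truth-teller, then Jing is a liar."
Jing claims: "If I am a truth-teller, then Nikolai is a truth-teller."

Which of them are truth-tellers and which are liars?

Regardless of anyone's role, Nikolai's statement is true, so Nikolai is a truth-teller.
With that fixed, Jing's statement is true, so Jing is a truth-teller.
With that fixed, Keanu's statement is false, so Keanu is a liar.

Nikolai: truth-teller, Keanu: liar, Jing: truth-teller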